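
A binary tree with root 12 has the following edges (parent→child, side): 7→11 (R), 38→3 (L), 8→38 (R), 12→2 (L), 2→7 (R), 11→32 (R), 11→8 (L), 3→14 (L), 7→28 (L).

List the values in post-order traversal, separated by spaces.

28 14 3 38 8 32 11 7 2 12

Post-order visits the left subtree, then the right subtree, then the node.
At 12: go left to 2.
  At 2: no left child.
  At 2: go right to 7.
    At 7: go left to 28.
      28 is a leaf — visit 28.
    At 7: go right to 11.
      At 11: go left to 8.
        At 8: no left child.
        At 8: go right to 38.
          At 38: go left to 3.
            At 3: go left to 14.
              14 is a leaf — visit 14.
            At 3: no right child.
            Visit 3.
          At 38: no right child.
          Visit 38.
        Visit 8.
      At 11: go right to 32.
        32 is a leaf — visit 32.
      Visit 11.
    Visit 7.
  Visit 2.
At 12: no right child.
Visit 12.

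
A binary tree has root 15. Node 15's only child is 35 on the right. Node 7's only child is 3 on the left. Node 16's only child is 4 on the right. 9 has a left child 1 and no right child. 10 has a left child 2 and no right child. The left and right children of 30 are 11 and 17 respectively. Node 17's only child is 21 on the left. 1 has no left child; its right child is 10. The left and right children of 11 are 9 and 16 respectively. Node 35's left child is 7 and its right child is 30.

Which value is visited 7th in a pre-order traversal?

9

Pre-order visits the node, then its left subtree, then its right subtree.
Visit 15.
At 15: no left child.
At 15: go right to 35.
  Visit 35.
  At 35: go left to 7.
    Visit 7.
    At 7: go left to 3.
      3 is a leaf — visit 3.
    At 7: no right child.
  At 35: go right to 30.
    Visit 30.
    At 30: go left to 11.
      Visit 11.
      At 11: go left to 9.
        Visit 9.
        At 9: go left to 1.
          Visit 1.
          At 1: no left child.
          At 1: go right to 10.
            Visit 10.
            At 10: go left to 2.
              2 is a leaf — visit 2.
            At 10: no right child.
        At 9: no right child.
      At 11: go right to 16.
        Visit 16.
        At 16: no left child.
        At 16: go right to 4.
          4 is a leaf — visit 4.
    At 30: go right to 17.
      Visit 17.
      At 17: go left to 21.
        21 is a leaf — visit 21.
      At 17: no right child.
Full pre-order sequence: 15, 35, 7, 3, 30, 11, 9, 1, 10, 2, 16, 4, 17, 21.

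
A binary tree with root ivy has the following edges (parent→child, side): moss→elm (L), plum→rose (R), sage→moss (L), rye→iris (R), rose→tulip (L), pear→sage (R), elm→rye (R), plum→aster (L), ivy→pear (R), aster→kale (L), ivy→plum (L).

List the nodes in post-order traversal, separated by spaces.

Post-order visits the left subtree, then the right subtree, then the node.
At ivy: go left to plum.
  At plum: go left to aster.
    At aster: go left to kale.
      kale is a leaf — visit kale.
    At aster: no right child.
    Visit aster.
  At plum: go right to rose.
    At rose: go left to tulip.
      tulip is a leaf — visit tulip.
    At rose: no right child.
    Visit rose.
  Visit plum.
At ivy: go right to pear.
  At pear: no left child.
  At pear: go right to sage.
    At sage: go left to moss.
      At moss: go left to elm.
        At elm: no left child.
        At elm: go right to rye.
          At rye: no left child.
          At rye: go right to iris.
            iris is a leaf — visit iris.
          Visit rye.
        Visit elm.
      At moss: no right child.
      Visit moss.
    At sage: no right child.
    Visit sage.
  Visit pear.
Visit ivy.

kale aster tulip rose plum iris rye elm moss sage pear ivy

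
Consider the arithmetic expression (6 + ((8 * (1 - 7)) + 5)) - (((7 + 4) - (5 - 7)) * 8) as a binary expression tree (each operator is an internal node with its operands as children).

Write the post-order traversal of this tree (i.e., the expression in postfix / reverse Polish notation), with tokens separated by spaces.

6 8 1 7 - * 5 + + 7 4 + 5 7 - - 8 * -

Post-order on an expression tree gives postfix notation: for each operator, emit left operand, right operand, then the operator.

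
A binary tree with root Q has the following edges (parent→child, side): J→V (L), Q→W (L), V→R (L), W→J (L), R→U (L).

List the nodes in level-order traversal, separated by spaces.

Level-order visits nodes level by level from the root, left to right within each level.
Level 0: Q
Level 1: W
Level 2: J
Level 3: V
Level 4: R
Level 5: U

Q W J V R U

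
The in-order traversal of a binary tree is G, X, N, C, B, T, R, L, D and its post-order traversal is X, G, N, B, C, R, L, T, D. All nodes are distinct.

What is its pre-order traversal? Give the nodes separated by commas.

D, T, C, N, G, X, B, L, R

The last element of post-order is the root; it splits in-order into left and right subtrees.
Root D: left subtree has 8 nodes {G, X, N, C, B, T, R, L}, right has 0 { }.
  Root T: left subtree has 5 nodes {G, X, N, C, B}, right has 2 {R, L}.
    Root C: left subtree has 3 nodes {G, X, N}, right has 1 {B}.
      Root N: left subtree has 2 nodes {G, X}, right has 0 { }.
        Root G: left subtree has 0 nodes { }, right has 1 {X}.
    Root L: left subtree has 1 node {R}, right has 0 { }.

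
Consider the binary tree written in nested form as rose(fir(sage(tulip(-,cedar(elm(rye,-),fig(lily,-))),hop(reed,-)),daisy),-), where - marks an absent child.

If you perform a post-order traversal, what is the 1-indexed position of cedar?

Post-order visits the left subtree, then the right subtree, then the node.
At rose: go left to fir.
  At fir: go left to sage.
    At sage: go left to tulip.
      At tulip: no left child.
      At tulip: go right to cedar.
        At cedar: go left to elm.
          At elm: go left to rye.
            rye is a leaf — visit rye.
          At elm: no right child.
          Visit elm.
        At cedar: go right to fig.
          At fig: go left to lily.
            lily is a leaf — visit lily.
          At fig: no right child.
          Visit fig.
        Visit cedar.
      Visit tulip.
    At sage: go right to hop.
      At hop: go left to reed.
        reed is a leaf — visit reed.
      At hop: no right child.
      Visit hop.
    Visit sage.
  At fir: go right to daisy.
    daisy is a leaf — visit daisy.
  Visit fir.
At rose: no right child.
Visit rose.
Full post-order sequence: rye, elm, lily, fig, cedar, tulip, reed, hop, sage, daisy, fir, rose.

5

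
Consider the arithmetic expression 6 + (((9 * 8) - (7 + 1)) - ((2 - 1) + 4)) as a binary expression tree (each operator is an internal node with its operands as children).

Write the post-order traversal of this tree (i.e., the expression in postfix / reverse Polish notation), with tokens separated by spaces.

Post-order on an expression tree gives postfix notation: for each operator, emit left operand, right operand, then the operator.

6 9 8 * 7 1 + - 2 1 - 4 + - +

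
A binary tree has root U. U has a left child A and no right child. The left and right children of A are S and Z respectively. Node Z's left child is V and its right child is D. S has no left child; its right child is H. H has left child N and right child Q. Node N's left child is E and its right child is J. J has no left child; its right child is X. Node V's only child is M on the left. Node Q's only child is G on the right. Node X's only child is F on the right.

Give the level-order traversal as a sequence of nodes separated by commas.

Level-order visits nodes level by level from the root, left to right within each level.
Level 0: U
Level 1: A
Level 2: S, Z
Level 3: H, V, D
Level 4: N, Q, M
Level 5: E, J, G
Level 6: X
Level 7: F

U, A, S, Z, H, V, D, N, Q, M, E, J, G, X, F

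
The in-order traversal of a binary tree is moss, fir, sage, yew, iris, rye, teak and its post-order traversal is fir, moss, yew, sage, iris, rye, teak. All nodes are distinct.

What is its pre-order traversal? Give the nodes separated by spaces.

teak rye iris sage moss fir yew

The last element of post-order is the root; it splits in-order into left and right subtrees.
Root teak: left subtree has 6 nodes {moss, fir, sage, yew, iris, rye}, right has 0 { }.
  Root rye: left subtree has 5 nodes {moss, fir, sage, yew, iris}, right has 0 { }.
    Root iris: left subtree has 4 nodes {moss, fir, sage, yew}, right has 0 { }.
      Root sage: left subtree has 2 nodes {moss, fir}, right has 1 {yew}.
        Root moss: left subtree has 0 nodes { }, right has 1 {fir}.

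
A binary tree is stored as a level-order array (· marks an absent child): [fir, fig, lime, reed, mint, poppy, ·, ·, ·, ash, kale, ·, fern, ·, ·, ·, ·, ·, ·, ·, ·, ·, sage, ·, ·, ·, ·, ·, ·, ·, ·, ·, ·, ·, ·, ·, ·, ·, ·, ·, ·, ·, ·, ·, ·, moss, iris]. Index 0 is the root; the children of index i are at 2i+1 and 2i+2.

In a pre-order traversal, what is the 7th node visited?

sage

Pre-order visits the node, then its left subtree, then its right subtree.
Visit fir.
At fir: go left to fig.
  Visit fig.
  At fig: go left to reed.
    reed is a leaf — visit reed.
  At fig: go right to mint.
    Visit mint.
    At mint: go left to ash.
      ash is a leaf — visit ash.
    At mint: go right to kale.
      Visit kale.
      At kale: no left child.
      At kale: go right to sage.
        Visit sage.
        At sage: go left to moss.
          moss is a leaf — visit moss.
        At sage: go right to iris.
          iris is a leaf — visit iris.
At fir: go right to lime.
  Visit lime.
  At lime: go left to poppy.
    Visit poppy.
    At poppy: no left child.
    At poppy: go right to fern.
      fern is a leaf — visit fern.
  At lime: no right child.
Full pre-order sequence: fir, fig, reed, mint, ash, kale, sage, moss, iris, lime, poppy, fern.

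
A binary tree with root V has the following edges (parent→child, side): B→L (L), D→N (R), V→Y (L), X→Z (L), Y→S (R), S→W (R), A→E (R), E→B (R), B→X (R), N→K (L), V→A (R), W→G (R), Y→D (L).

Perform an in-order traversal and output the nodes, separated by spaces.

D K N Y S W G V A E L B Z X

In-order visits the left subtree, then the node, then the right subtree.
At V: go left to Y.
  At Y: go left to D.
    At D: no left child.
    Visit D.
    At D: go right to N.
      At N: go left to K.
        K is a leaf — visit K.
      Visit N.
      At N: no right child.
  Visit Y.
  At Y: go right to S.
    At S: no left child.
    Visit S.
    At S: go right to W.
      At W: no left child.
      Visit W.
      At W: go right to G.
        G is a leaf — visit G.
Visit V.
At V: go right to A.
  At A: no left child.
  Visit A.
  At A: go right to E.
    At E: no left child.
    Visit E.
    At E: go right to B.
      At B: go left to L.
        L is a leaf — visit L.
      Visit B.
      At B: go right to X.
        At X: go left to Z.
          Z is a leaf — visit Z.
        Visit X.
        At X: no right child.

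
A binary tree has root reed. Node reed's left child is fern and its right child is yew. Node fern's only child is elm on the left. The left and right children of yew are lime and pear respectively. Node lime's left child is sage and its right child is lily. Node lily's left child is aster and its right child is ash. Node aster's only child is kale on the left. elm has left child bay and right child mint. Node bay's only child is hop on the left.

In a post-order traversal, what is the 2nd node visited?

bay

Post-order visits the left subtree, then the right subtree, then the node.
At reed: go left to fern.
  At fern: go left to elm.
    At elm: go left to bay.
      At bay: go left to hop.
        hop is a leaf — visit hop.
      At bay: no right child.
      Visit bay.
    At elm: go right to mint.
      mint is a leaf — visit mint.
    Visit elm.
  At fern: no right child.
  Visit fern.
At reed: go right to yew.
  At yew: go left to lime.
    At lime: go left to sage.
      sage is a leaf — visit sage.
    At lime: go right to lily.
      At lily: go left to aster.
        At aster: go left to kale.
          kale is a leaf — visit kale.
        At aster: no right child.
        Visit aster.
      At lily: go right to ash.
        ash is a leaf — visit ash.
      Visit lily.
    Visit lime.
  At yew: go right to pear.
    pear is a leaf — visit pear.
  Visit yew.
Visit reed.
Full post-order sequence: hop, bay, mint, elm, fern, sage, kale, aster, ash, lily, lime, pear, yew, reed.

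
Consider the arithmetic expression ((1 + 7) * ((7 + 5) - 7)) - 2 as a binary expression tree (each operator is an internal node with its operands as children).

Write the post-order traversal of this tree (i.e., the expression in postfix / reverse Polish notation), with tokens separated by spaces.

Post-order on an expression tree gives postfix notation: for each operator, emit left operand, right operand, then the operator.

1 7 + 7 5 + 7 - * 2 -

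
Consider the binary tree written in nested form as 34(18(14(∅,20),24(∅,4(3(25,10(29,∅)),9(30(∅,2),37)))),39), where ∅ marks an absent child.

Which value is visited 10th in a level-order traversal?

Level-order visits nodes level by level from the root, left to right within each level.
Level 0: 34
Level 1: 18, 39
Level 2: 14, 24
Level 3: 20, 4
Level 4: 3, 9
Level 5: 25, 10, 30, 37
Level 6: 29, 2
Full level-order sequence: 34, 18, 39, 14, 24, 20, 4, 3, 9, 25, 10, 30, 37, 29, 2.

25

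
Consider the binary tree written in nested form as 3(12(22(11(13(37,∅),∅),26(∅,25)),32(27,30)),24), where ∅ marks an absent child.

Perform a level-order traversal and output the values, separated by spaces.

Level-order visits nodes level by level from the root, left to right within each level.
Level 0: 3
Level 1: 12, 24
Level 2: 22, 32
Level 3: 11, 26, 27, 30
Level 4: 13, 25
Level 5: 37

3 12 24 22 32 11 26 27 30 13 25 37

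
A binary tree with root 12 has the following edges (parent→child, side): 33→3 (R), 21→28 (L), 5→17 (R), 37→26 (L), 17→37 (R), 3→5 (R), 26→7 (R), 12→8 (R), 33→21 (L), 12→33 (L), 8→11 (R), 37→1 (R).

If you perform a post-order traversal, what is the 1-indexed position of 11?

Post-order visits the left subtree, then the right subtree, then the node.
At 12: go left to 33.
  At 33: go left to 21.
    At 21: go left to 28.
      28 is a leaf — visit 28.
    At 21: no right child.
    Visit 21.
  At 33: go right to 3.
    At 3: no left child.
    At 3: go right to 5.
      At 5: no left child.
      At 5: go right to 17.
        At 17: no left child.
        At 17: go right to 37.
          At 37: go left to 26.
            At 26: no left child.
            At 26: go right to 7.
              7 is a leaf — visit 7.
            Visit 26.
          At 37: go right to 1.
            1 is a leaf — visit 1.
          Visit 37.
        Visit 17.
      Visit 5.
    Visit 3.
  Visit 33.
At 12: go right to 8.
  At 8: no left child.
  At 8: go right to 11.
    11 is a leaf — visit 11.
  Visit 8.
Visit 12.
Full post-order sequence: 28, 21, 7, 26, 1, 37, 17, 5, 3, 33, 11, 8, 12.

11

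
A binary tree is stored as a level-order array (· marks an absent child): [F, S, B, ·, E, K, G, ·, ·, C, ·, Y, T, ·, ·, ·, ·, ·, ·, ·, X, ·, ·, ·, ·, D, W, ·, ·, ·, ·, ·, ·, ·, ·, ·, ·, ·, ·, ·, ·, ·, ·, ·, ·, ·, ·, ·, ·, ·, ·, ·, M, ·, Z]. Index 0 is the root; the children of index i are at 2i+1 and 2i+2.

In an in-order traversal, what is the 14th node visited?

G

In-order visits the left subtree, then the node, then the right subtree.
At F: go left to S.
  At S: no left child.
  Visit S.
  At S: go right to E.
    At E: go left to C.
      At C: no left child.
      Visit C.
      At C: go right to X.
        X is a leaf — visit X.
    Visit E.
    At E: no right child.
Visit F.
At F: go right to B.
  At B: go left to K.
    At K: go left to Y.
      Y is a leaf — visit Y.
    Visit K.
    At K: go right to T.
      At T: go left to D.
        At D: no left child.
        Visit D.
        At D: go right to M.
          M is a leaf — visit M.
      Visit T.
      At T: go right to W.
        At W: no left child.
        Visit W.
        At W: go right to Z.
          Z is a leaf — visit Z.
  Visit B.
  At B: go right to G.
    G is a leaf — visit G.
Full in-order sequence: S, C, X, E, F, Y, K, D, M, T, W, Z, B, G.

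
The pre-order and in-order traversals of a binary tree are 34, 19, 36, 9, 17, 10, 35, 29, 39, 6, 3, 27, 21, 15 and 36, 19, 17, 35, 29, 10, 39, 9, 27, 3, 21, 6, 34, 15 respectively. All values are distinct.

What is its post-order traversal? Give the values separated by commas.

The first element of pre-order is the root; it splits in-order into left and right subtrees.
Root 34: left subtree has 12 nodes {36, 19, 17, 35, 29, 10, 39, 9, 27, 3, 21, 6}, right has 1 {15}.
  Root 19: left subtree has 1 node {36}, right has 10 {17, 35, 29, 10, 39, 9, 27, 3, 21, 6}.
    Root 9: left subtree has 5 nodes {17, 35, 29, 10, 39}, right has 4 {27, 3, 21, 6}.
      Root 17: left subtree has 0 nodes { }, right has 4 {35, 29, 10, 39}.
        Root 10: left subtree has 2 nodes {35, 29}, right has 1 {39}.
          Root 35: left subtree has 0 nodes { }, right has 1 {29}.
      Root 6: left subtree has 3 nodes {27, 3, 21}, right has 0 { }.
        Root 3: left subtree has 1 node {27}, right has 1 {21}.

36, 29, 35, 39, 10, 17, 27, 21, 3, 6, 9, 19, 15, 34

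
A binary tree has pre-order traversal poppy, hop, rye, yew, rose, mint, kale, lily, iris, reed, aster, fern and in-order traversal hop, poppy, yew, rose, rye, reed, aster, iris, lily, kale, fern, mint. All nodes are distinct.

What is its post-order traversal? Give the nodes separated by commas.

hop, rose, yew, aster, reed, iris, lily, fern, kale, mint, rye, poppy

The first element of pre-order is the root; it splits in-order into left and right subtrees.
Root poppy: left subtree has 1 node {hop}, right has 10 {yew, rose, rye, reed, aster, iris, lily, kale, fern, mint}.
  Root rye: left subtree has 2 nodes {yew, rose}, right has 7 {reed, aster, iris, lily, kale, fern, mint}.
    Root yew: left subtree has 0 nodes { }, right has 1 {rose}.
    Root mint: left subtree has 6 nodes {reed, aster, iris, lily, kale, fern}, right has 0 { }.
      Root kale: left subtree has 4 nodes {reed, aster, iris, lily}, right has 1 {fern}.
        Root lily: left subtree has 3 nodes {reed, aster, iris}, right has 0 { }.
          Root iris: left subtree has 2 nodes {reed, aster}, right has 0 { }.
            Root reed: left subtree has 0 nodes { }, right has 1 {aster}.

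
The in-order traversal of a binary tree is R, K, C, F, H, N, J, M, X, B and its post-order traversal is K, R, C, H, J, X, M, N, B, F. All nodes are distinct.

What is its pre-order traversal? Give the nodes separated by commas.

The last element of post-order is the root; it splits in-order into left and right subtrees.
Root F: left subtree has 3 nodes {R, K, C}, right has 6 {H, N, J, M, X, B}.
  Root C: left subtree has 2 nodes {R, K}, right has 0 { }.
    Root R: left subtree has 0 nodes { }, right has 1 {K}.
  Root B: left subtree has 5 nodes {H, N, J, M, X}, right has 0 { }.
    Root N: left subtree has 1 node {H}, right has 3 {J, M, X}.
      Root M: left subtree has 1 node {J}, right has 1 {X}.

F, C, R, K, B, N, H, M, J, X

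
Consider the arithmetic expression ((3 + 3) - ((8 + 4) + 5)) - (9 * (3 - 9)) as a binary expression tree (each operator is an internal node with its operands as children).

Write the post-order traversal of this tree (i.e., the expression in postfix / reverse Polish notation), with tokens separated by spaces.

3 3 + 8 4 + 5 + - 9 3 9 - * -

Post-order on an expression tree gives postfix notation: for each operator, emit left operand, right operand, then the operator.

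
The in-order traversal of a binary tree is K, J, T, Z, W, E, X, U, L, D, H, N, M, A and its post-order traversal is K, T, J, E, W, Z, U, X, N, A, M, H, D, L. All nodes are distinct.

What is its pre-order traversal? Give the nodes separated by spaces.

The last element of post-order is the root; it splits in-order into left and right subtrees.
Root L: left subtree has 8 nodes {K, J, T, Z, W, E, X, U}, right has 5 {D, H, N, M, A}.
  Root X: left subtree has 6 nodes {K, J, T, Z, W, E}, right has 1 {U}.
    Root Z: left subtree has 3 nodes {K, J, T}, right has 2 {W, E}.
      Root J: left subtree has 1 node {K}, right has 1 {T}.
      Root W: left subtree has 0 nodes { }, right has 1 {E}.
  Root D: left subtree has 0 nodes { }, right has 4 {H, N, M, A}.
    Root H: left subtree has 0 nodes { }, right has 3 {N, M, A}.
      Root M: left subtree has 1 node {N}, right has 1 {A}.

L X Z J K T W E U D H M N A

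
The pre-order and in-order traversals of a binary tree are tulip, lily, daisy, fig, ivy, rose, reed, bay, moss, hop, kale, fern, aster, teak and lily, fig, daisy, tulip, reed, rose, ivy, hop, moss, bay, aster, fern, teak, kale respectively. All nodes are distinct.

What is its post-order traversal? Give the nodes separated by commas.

The first element of pre-order is the root; it splits in-order into left and right subtrees.
Root tulip: left subtree has 3 nodes {lily, fig, daisy}, right has 10 {reed, rose, ivy, hop, moss, bay, aster, fern, teak, kale}.
  Root lily: left subtree has 0 nodes { }, right has 2 {fig, daisy}.
    Root daisy: left subtree has 1 node {fig}, right has 0 { }.
  Root ivy: left subtree has 2 nodes {reed, rose}, right has 7 {hop, moss, bay, aster, fern, teak, kale}.
    Root rose: left subtree has 1 node {reed}, right has 0 { }.
    Root bay: left subtree has 2 nodes {hop, moss}, right has 4 {aster, fern, teak, kale}.
      Root moss: left subtree has 1 node {hop}, right has 0 { }.
      Root kale: left subtree has 3 nodes {aster, fern, teak}, right has 0 { }.
        Root fern: left subtree has 1 node {aster}, right has 1 {teak}.

fig, daisy, lily, reed, rose, hop, moss, aster, teak, fern, kale, bay, ivy, tulip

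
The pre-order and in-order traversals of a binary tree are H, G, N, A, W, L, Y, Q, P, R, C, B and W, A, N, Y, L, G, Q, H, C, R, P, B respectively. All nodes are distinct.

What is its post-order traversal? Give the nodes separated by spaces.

The first element of pre-order is the root; it splits in-order into left and right subtrees.
Root H: left subtree has 7 nodes {W, A, N, Y, L, G, Q}, right has 4 {C, R, P, B}.
  Root G: left subtree has 5 nodes {W, A, N, Y, L}, right has 1 {Q}.
    Root N: left subtree has 2 nodes {W, A}, right has 2 {Y, L}.
      Root A: left subtree has 1 node {W}, right has 0 { }.
      Root L: left subtree has 1 node {Y}, right has 0 { }.
  Root P: left subtree has 2 nodes {C, R}, right has 1 {B}.
    Root R: left subtree has 1 node {C}, right has 0 { }.

W A Y L N Q G C R B P H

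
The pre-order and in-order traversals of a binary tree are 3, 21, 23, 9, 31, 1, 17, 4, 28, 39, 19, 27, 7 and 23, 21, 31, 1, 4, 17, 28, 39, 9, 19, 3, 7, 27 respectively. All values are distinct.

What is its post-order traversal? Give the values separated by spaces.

The first element of pre-order is the root; it splits in-order into left and right subtrees.
Root 3: left subtree has 10 nodes {23, 21, 31, 1, 4, 17, 28, 39, 9, 19}, right has 2 {7, 27}.
  Root 21: left subtree has 1 node {23}, right has 8 {31, 1, 4, 17, 28, 39, 9, 19}.
    Root 9: left subtree has 6 nodes {31, 1, 4, 17, 28, 39}, right has 1 {19}.
      Root 31: left subtree has 0 nodes { }, right has 5 {1, 4, 17, 28, 39}.
        Root 1: left subtree has 0 nodes { }, right has 4 {4, 17, 28, 39}.
          Root 17: left subtree has 1 node {4}, right has 2 {28, 39}.
            Root 28: left subtree has 0 nodes { }, right has 1 {39}.
  Root 27: left subtree has 1 node {7}, right has 0 { }.

23 4 39 28 17 1 31 19 9 21 7 27 3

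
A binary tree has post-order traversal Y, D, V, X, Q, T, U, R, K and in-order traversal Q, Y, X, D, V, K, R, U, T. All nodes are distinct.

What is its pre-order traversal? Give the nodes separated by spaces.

K Q X Y V D R U T

The last element of post-order is the root; it splits in-order into left and right subtrees.
Root K: left subtree has 5 nodes {Q, Y, X, D, V}, right has 3 {R, U, T}.
  Root Q: left subtree has 0 nodes { }, right has 4 {Y, X, D, V}.
    Root X: left subtree has 1 node {Y}, right has 2 {D, V}.
      Root V: left subtree has 1 node {D}, right has 0 { }.
  Root R: left subtree has 0 nodes { }, right has 2 {U, T}.
    Root U: left subtree has 0 nodes { }, right has 1 {T}.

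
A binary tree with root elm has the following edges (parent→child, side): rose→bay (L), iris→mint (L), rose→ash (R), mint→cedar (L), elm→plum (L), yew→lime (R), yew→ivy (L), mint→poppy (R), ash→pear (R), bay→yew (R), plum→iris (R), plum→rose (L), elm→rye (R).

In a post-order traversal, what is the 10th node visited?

mint

Post-order visits the left subtree, then the right subtree, then the node.
At elm: go left to plum.
  At plum: go left to rose.
    At rose: go left to bay.
      At bay: no left child.
      At bay: go right to yew.
        At yew: go left to ivy.
          ivy is a leaf — visit ivy.
        At yew: go right to lime.
          lime is a leaf — visit lime.
        Visit yew.
      Visit bay.
    At rose: go right to ash.
      At ash: no left child.
      At ash: go right to pear.
        pear is a leaf — visit pear.
      Visit ash.
    Visit rose.
  At plum: go right to iris.
    At iris: go left to mint.
      At mint: go left to cedar.
        cedar is a leaf — visit cedar.
      At mint: go right to poppy.
        poppy is a leaf — visit poppy.
      Visit mint.
    At iris: no right child.
    Visit iris.
  Visit plum.
At elm: go right to rye.
  rye is a leaf — visit rye.
Visit elm.
Full post-order sequence: ivy, lime, yew, bay, pear, ash, rose, cedar, poppy, mint, iris, plum, rye, elm.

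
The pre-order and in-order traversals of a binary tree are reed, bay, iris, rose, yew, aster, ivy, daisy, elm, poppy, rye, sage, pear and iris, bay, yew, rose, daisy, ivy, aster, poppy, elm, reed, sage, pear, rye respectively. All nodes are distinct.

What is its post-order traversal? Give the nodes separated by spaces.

The first element of pre-order is the root; it splits in-order into left and right subtrees.
Root reed: left subtree has 9 nodes {iris, bay, yew, rose, daisy, ivy, aster, poppy, elm}, right has 3 {sage, pear, rye}.
  Root bay: left subtree has 1 node {iris}, right has 7 {yew, rose, daisy, ivy, aster, poppy, elm}.
    Root rose: left subtree has 1 node {yew}, right has 5 {daisy, ivy, aster, poppy, elm}.
      Root aster: left subtree has 2 nodes {daisy, ivy}, right has 2 {poppy, elm}.
        Root ivy: left subtree has 1 node {daisy}, right has 0 { }.
        Root elm: left subtree has 1 node {poppy}, right has 0 { }.
  Root rye: left subtree has 2 nodes {sage, pear}, right has 0 { }.
    Root sage: left subtree has 0 nodes { }, right has 1 {pear}.

iris yew daisy ivy poppy elm aster rose bay pear sage rye reed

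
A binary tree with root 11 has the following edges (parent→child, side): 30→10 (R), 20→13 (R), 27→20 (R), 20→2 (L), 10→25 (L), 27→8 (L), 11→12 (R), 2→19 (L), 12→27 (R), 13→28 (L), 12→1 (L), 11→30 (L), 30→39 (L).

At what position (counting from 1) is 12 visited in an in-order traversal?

7

In-order visits the left subtree, then the node, then the right subtree.
At 11: go left to 30.
  At 30: go left to 39.
    39 is a leaf — visit 39.
  Visit 30.
  At 30: go right to 10.
    At 10: go left to 25.
      25 is a leaf — visit 25.
    Visit 10.
    At 10: no right child.
Visit 11.
At 11: go right to 12.
  At 12: go left to 1.
    1 is a leaf — visit 1.
  Visit 12.
  At 12: go right to 27.
    At 27: go left to 8.
      8 is a leaf — visit 8.
    Visit 27.
    At 27: go right to 20.
      At 20: go left to 2.
        At 2: go left to 19.
          19 is a leaf — visit 19.
        Visit 2.
        At 2: no right child.
      Visit 20.
      At 20: go right to 13.
        At 13: go left to 28.
          28 is a leaf — visit 28.
        Visit 13.
        At 13: no right child.
Full in-order sequence: 39, 30, 25, 10, 11, 1, 12, 8, 27, 19, 2, 20, 28, 13.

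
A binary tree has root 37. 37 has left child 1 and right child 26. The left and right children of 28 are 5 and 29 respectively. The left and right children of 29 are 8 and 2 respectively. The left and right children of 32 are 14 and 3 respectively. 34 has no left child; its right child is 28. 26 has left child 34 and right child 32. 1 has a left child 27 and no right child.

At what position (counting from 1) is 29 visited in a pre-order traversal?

8

Pre-order visits the node, then its left subtree, then its right subtree.
Visit 37.
At 37: go left to 1.
  Visit 1.
  At 1: go left to 27.
    27 is a leaf — visit 27.
  At 1: no right child.
At 37: go right to 26.
  Visit 26.
  At 26: go left to 34.
    Visit 34.
    At 34: no left child.
    At 34: go right to 28.
      Visit 28.
      At 28: go left to 5.
        5 is a leaf — visit 5.
      At 28: go right to 29.
        Visit 29.
        At 29: go left to 8.
          8 is a leaf — visit 8.
        At 29: go right to 2.
          2 is a leaf — visit 2.
  At 26: go right to 32.
    Visit 32.
    At 32: go left to 14.
      14 is a leaf — visit 14.
    At 32: go right to 3.
      3 is a leaf — visit 3.
Full pre-order sequence: 37, 1, 27, 26, 34, 28, 5, 29, 8, 2, 32, 14, 3.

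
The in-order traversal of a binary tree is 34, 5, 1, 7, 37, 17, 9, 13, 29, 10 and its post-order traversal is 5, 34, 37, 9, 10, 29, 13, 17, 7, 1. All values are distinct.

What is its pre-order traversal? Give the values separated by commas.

1, 34, 5, 7, 17, 37, 13, 9, 29, 10

The last element of post-order is the root; it splits in-order into left and right subtrees.
Root 1: left subtree has 2 nodes {34, 5}, right has 7 {7, 37, 17, 9, 13, 29, 10}.
  Root 34: left subtree has 0 nodes { }, right has 1 {5}.
  Root 7: left subtree has 0 nodes { }, right has 6 {37, 17, 9, 13, 29, 10}.
    Root 17: left subtree has 1 node {37}, right has 4 {9, 13, 29, 10}.
      Root 13: left subtree has 1 node {9}, right has 2 {29, 10}.
        Root 29: left subtree has 0 nodes { }, right has 1 {10}.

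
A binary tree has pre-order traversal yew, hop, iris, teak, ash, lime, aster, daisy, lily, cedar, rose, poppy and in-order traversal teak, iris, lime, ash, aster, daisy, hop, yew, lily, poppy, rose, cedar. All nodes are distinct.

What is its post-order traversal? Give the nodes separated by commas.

teak, lime, daisy, aster, ash, iris, hop, poppy, rose, cedar, lily, yew

The first element of pre-order is the root; it splits in-order into left and right subtrees.
Root yew: left subtree has 7 nodes {teak, iris, lime, ash, aster, daisy, hop}, right has 4 {lily, poppy, rose, cedar}.
  Root hop: left subtree has 6 nodes {teak, iris, lime, ash, aster, daisy}, right has 0 { }.
    Root iris: left subtree has 1 node {teak}, right has 4 {lime, ash, aster, daisy}.
      Root ash: left subtree has 1 node {lime}, right has 2 {aster, daisy}.
        Root aster: left subtree has 0 nodes { }, right has 1 {daisy}.
  Root lily: left subtree has 0 nodes { }, right has 3 {poppy, rose, cedar}.
    Root cedar: left subtree has 2 nodes {poppy, rose}, right has 0 { }.
      Root rose: left subtree has 1 node {poppy}, right has 0 { }.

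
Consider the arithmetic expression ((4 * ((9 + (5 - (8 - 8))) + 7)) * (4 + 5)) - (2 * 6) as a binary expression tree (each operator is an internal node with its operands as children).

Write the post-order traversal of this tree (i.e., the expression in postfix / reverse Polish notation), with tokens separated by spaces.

Post-order on an expression tree gives postfix notation: for each operator, emit left operand, right operand, then the operator.

4 9 5 8 8 - - + 7 + * 4 5 + * 2 6 * -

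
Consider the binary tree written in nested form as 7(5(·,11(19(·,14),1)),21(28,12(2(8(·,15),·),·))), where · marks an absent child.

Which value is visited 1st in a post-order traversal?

14

Post-order visits the left subtree, then the right subtree, then the node.
At 7: go left to 5.
  At 5: no left child.
  At 5: go right to 11.
    At 11: go left to 19.
      At 19: no left child.
      At 19: go right to 14.
        14 is a leaf — visit 14.
      Visit 19.
    At 11: go right to 1.
      1 is a leaf — visit 1.
    Visit 11.
  Visit 5.
At 7: go right to 21.
  At 21: go left to 28.
    28 is a leaf — visit 28.
  At 21: go right to 12.
    At 12: go left to 2.
      At 2: go left to 8.
        At 8: no left child.
        At 8: go right to 15.
          15 is a leaf — visit 15.
        Visit 8.
      At 2: no right child.
      Visit 2.
    At 12: no right child.
    Visit 12.
  Visit 21.
Visit 7.
Full post-order sequence: 14, 19, 1, 11, 5, 28, 15, 8, 2, 12, 21, 7.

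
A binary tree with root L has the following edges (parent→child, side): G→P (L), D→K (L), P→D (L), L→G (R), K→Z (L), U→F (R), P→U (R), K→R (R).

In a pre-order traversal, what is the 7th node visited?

Pre-order visits the node, then its left subtree, then its right subtree.
Visit L.
At L: no left child.
At L: go right to G.
  Visit G.
  At G: go left to P.
    Visit P.
    At P: go left to D.
      Visit D.
      At D: go left to K.
        Visit K.
        At K: go left to Z.
          Z is a leaf — visit Z.
        At K: go right to R.
          R is a leaf — visit R.
      At D: no right child.
    At P: go right to U.
      Visit U.
      At U: no left child.
      At U: go right to F.
        F is a leaf — visit F.
  At G: no right child.
Full pre-order sequence: L, G, P, D, K, Z, R, U, F.

R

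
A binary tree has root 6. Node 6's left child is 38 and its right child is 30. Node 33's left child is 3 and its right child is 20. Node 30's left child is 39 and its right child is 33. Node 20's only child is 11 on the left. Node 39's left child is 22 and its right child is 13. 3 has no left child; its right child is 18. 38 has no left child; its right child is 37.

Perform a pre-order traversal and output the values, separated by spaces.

6 38 37 30 39 22 13 33 3 18 20 11

Pre-order visits the node, then its left subtree, then its right subtree.
Visit 6.
At 6: go left to 38.
  Visit 38.
  At 38: no left child.
  At 38: go right to 37.
    37 is a leaf — visit 37.
At 6: go right to 30.
  Visit 30.
  At 30: go left to 39.
    Visit 39.
    At 39: go left to 22.
      22 is a leaf — visit 22.
    At 39: go right to 13.
      13 is a leaf — visit 13.
  At 30: go right to 33.
    Visit 33.
    At 33: go left to 3.
      Visit 3.
      At 3: no left child.
      At 3: go right to 18.
        18 is a leaf — visit 18.
    At 33: go right to 20.
      Visit 20.
      At 20: go left to 11.
        11 is a leaf — visit 11.
      At 20: no right child.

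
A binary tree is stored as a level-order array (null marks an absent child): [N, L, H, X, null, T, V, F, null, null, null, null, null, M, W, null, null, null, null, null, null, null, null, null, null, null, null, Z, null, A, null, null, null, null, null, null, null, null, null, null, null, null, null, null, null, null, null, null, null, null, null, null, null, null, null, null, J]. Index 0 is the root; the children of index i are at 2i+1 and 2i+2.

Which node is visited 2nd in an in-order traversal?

In-order visits the left subtree, then the node, then the right subtree.
At N: go left to L.
  At L: go left to X.
    At X: go left to F.
      F is a leaf — visit F.
    Visit X.
    At X: no right child.
  Visit L.
  At L: no right child.
Visit N.
At N: go right to H.
  At H: go left to T.
    T is a leaf — visit T.
  Visit H.
  At H: go right to V.
    At V: go left to M.
      At M: go left to Z.
        At Z: no left child.
        Visit Z.
        At Z: go right to J.
          J is a leaf — visit J.
      Visit M.
      At M: no right child.
    Visit V.
    At V: go right to W.
      At W: go left to A.
        A is a leaf — visit A.
      Visit W.
      At W: no right child.
Full in-order sequence: F, X, L, N, T, H, Z, J, M, V, A, W.

X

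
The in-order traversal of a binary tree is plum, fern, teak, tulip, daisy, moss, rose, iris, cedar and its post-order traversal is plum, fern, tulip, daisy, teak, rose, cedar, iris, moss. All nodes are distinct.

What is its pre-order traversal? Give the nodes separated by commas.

moss, teak, fern, plum, daisy, tulip, iris, rose, cedar

The last element of post-order is the root; it splits in-order into left and right subtrees.
Root moss: left subtree has 5 nodes {plum, fern, teak, tulip, daisy}, right has 3 {rose, iris, cedar}.
  Root teak: left subtree has 2 nodes {plum, fern}, right has 2 {tulip, daisy}.
    Root fern: left subtree has 1 node {plum}, right has 0 { }.
    Root daisy: left subtree has 1 node {tulip}, right has 0 { }.
  Root iris: left subtree has 1 node {rose}, right has 1 {cedar}.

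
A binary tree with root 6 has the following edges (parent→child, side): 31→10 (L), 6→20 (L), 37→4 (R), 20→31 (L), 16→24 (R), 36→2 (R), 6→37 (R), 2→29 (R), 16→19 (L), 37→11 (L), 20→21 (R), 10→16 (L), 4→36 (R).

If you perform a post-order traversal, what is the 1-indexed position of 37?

13

Post-order visits the left subtree, then the right subtree, then the node.
At 6: go left to 20.
  At 20: go left to 31.
    At 31: go left to 10.
      At 10: go left to 16.
        At 16: go left to 19.
          19 is a leaf — visit 19.
        At 16: go right to 24.
          24 is a leaf — visit 24.
        Visit 16.
      At 10: no right child.
      Visit 10.
    At 31: no right child.
    Visit 31.
  At 20: go right to 21.
    21 is a leaf — visit 21.
  Visit 20.
At 6: go right to 37.
  At 37: go left to 11.
    11 is a leaf — visit 11.
  At 37: go right to 4.
    At 4: no left child.
    At 4: go right to 36.
      At 36: no left child.
      At 36: go right to 2.
        At 2: no left child.
        At 2: go right to 29.
          29 is a leaf — visit 29.
        Visit 2.
      Visit 36.
    Visit 4.
  Visit 37.
Visit 6.
Full post-order sequence: 19, 24, 16, 10, 31, 21, 20, 11, 29, 2, 36, 4, 37, 6.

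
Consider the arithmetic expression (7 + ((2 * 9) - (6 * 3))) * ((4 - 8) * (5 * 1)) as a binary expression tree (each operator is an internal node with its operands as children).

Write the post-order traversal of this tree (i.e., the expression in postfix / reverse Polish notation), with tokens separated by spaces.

7 2 9 * 6 3 * - + 4 8 - 5 1 * * *

Post-order on an expression tree gives postfix notation: for each operator, emit left operand, right operand, then the operator.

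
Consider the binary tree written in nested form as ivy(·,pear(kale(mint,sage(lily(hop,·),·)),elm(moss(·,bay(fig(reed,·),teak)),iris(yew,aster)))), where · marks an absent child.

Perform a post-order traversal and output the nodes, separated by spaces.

Post-order visits the left subtree, then the right subtree, then the node.
At ivy: no left child.
At ivy: go right to pear.
  At pear: go left to kale.
    At kale: go left to mint.
      mint is a leaf — visit mint.
    At kale: go right to sage.
      At sage: go left to lily.
        At lily: go left to hop.
          hop is a leaf — visit hop.
        At lily: no right child.
        Visit lily.
      At sage: no right child.
      Visit sage.
    Visit kale.
  At pear: go right to elm.
    At elm: go left to moss.
      At moss: no left child.
      At moss: go right to bay.
        At bay: go left to fig.
          At fig: go left to reed.
            reed is a leaf — visit reed.
          At fig: no right child.
          Visit fig.
        At bay: go right to teak.
          teak is a leaf — visit teak.
        Visit bay.
      Visit moss.
    At elm: go right to iris.
      At iris: go left to yew.
        yew is a leaf — visit yew.
      At iris: go right to aster.
        aster is a leaf — visit aster.
      Visit iris.
    Visit elm.
  Visit pear.
Visit ivy.

mint hop lily sage kale reed fig teak bay moss yew aster iris elm pear ivy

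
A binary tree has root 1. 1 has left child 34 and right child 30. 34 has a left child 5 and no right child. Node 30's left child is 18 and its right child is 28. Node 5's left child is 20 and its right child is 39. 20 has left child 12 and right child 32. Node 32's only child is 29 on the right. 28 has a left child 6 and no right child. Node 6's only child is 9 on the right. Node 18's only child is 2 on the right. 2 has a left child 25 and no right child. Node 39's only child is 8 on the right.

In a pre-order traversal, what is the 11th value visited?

18

Pre-order visits the node, then its left subtree, then its right subtree.
Visit 1.
At 1: go left to 34.
  Visit 34.
  At 34: go left to 5.
    Visit 5.
    At 5: go left to 20.
      Visit 20.
      At 20: go left to 12.
        12 is a leaf — visit 12.
      At 20: go right to 32.
        Visit 32.
        At 32: no left child.
        At 32: go right to 29.
          29 is a leaf — visit 29.
    At 5: go right to 39.
      Visit 39.
      At 39: no left child.
      At 39: go right to 8.
        8 is a leaf — visit 8.
  At 34: no right child.
At 1: go right to 30.
  Visit 30.
  At 30: go left to 18.
    Visit 18.
    At 18: no left child.
    At 18: go right to 2.
      Visit 2.
      At 2: go left to 25.
        25 is a leaf — visit 25.
      At 2: no right child.
  At 30: go right to 28.
    Visit 28.
    At 28: go left to 6.
      Visit 6.
      At 6: no left child.
      At 6: go right to 9.
        9 is a leaf — visit 9.
    At 28: no right child.
Full pre-order sequence: 1, 34, 5, 20, 12, 32, 29, 39, 8, 30, 18, 2, 25, 28, 6, 9.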